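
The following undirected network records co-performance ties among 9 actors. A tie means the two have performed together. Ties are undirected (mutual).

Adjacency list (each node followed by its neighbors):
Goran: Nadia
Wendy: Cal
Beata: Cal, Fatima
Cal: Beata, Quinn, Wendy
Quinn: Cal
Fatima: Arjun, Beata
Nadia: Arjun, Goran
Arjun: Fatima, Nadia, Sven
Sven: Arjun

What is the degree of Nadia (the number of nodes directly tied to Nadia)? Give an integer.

Nadia is directly tied to Arjun and Goran. That is 2 neighbors, so the degree of Nadia is 2.

2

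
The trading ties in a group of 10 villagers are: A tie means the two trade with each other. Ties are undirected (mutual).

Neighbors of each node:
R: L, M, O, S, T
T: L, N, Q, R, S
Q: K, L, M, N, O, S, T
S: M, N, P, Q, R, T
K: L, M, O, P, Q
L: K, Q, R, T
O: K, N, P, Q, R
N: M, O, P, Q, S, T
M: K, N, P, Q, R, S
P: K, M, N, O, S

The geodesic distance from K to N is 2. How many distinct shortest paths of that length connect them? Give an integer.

4

The shortest distance is 2. The length-2 paths are: K–O–N; K–P–N; K–M–N; K–Q–N.
That gives 4 distinct shortest paths.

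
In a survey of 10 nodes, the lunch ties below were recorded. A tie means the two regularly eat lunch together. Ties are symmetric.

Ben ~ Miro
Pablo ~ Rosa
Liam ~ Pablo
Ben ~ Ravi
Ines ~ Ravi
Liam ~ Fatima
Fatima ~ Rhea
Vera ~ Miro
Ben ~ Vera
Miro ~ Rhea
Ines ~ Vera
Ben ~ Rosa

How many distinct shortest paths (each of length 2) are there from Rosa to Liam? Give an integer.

The shortest distance is 2, and the only length-2 path is Rosa–Pablo–Liam. So there is exactly 1 shortest path.

1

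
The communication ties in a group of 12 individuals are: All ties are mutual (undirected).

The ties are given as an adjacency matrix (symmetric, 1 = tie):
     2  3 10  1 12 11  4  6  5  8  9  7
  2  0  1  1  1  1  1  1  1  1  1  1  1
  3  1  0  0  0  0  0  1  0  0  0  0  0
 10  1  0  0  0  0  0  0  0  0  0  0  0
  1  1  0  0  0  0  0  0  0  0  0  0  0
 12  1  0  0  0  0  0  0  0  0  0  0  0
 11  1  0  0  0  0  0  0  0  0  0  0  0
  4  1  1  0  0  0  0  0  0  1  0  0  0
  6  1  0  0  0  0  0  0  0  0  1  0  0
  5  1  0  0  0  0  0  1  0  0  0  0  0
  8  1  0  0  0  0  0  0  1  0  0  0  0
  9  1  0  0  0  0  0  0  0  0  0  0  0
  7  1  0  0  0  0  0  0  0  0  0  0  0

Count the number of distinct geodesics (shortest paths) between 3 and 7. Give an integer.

The shortest distance is 2, and the only length-2 path is 3–2–7. So there is exactly 1 shortest path.

1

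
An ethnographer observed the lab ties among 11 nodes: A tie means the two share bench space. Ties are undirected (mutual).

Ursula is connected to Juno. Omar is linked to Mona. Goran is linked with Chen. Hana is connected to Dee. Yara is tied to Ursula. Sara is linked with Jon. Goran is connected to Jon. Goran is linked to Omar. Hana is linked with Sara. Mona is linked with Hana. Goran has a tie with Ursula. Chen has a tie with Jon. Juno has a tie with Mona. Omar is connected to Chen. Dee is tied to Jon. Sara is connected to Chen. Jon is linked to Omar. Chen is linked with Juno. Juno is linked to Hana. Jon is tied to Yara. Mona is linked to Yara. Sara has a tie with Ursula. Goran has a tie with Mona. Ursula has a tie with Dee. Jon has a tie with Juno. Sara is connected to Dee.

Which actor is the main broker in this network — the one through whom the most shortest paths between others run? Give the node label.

Jon

Unnormalized betweenness of each node: Chen:5/3, Dee:13/15, Goran:49/20, Hana:31/12, Jon:43/6, Juno:157/60, Mona:19/4, Omar:7/12, Sara:11/5, Ursula:10/3, Yara:47/60.
Jon has the largest value, 43/6, making it the main broker — the node through which the most shortest paths run.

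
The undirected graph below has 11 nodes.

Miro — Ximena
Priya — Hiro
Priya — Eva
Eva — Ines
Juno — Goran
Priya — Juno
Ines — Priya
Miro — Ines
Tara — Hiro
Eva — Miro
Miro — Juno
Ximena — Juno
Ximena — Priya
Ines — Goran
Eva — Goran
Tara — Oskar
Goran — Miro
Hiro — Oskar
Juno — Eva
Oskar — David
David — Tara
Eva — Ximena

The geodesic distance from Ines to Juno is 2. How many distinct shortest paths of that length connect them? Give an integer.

4

The shortest distance is 2. The length-2 paths are: Ines–Priya–Juno; Ines–Miro–Juno; Ines–Goran–Juno; Ines–Eva–Juno.
That gives 4 distinct shortest paths.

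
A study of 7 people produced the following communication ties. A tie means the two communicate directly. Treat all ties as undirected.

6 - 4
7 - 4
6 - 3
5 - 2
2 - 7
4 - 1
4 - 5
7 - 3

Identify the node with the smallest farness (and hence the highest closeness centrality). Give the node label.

Farness (sum of distances to all others) for each node — 1:13, 2:12, 3:12, 4:8, 5:11, 6:11, 7:9.
The smallest farness is 8, for 4, so 4 has the highest closeness.

4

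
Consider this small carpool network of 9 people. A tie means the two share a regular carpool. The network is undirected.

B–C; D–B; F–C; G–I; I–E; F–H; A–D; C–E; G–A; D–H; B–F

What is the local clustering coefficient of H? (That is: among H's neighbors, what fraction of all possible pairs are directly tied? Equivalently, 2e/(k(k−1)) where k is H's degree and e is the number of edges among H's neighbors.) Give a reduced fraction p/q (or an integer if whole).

H's neighbors: D and F (k = 2).
Possible neighbor pairs: C(2,2) = 1. Edges among them: none → e = 0.
Clustering(H) = 0/1.

0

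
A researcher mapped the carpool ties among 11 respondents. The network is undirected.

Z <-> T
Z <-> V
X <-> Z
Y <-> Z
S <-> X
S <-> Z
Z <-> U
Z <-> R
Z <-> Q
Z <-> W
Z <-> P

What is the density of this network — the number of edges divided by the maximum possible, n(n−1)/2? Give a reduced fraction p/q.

1/5

There are 11 edges and 11 nodes, so the maximum possible is C(11,2) = 55.
Density = 11/55 = 1/5.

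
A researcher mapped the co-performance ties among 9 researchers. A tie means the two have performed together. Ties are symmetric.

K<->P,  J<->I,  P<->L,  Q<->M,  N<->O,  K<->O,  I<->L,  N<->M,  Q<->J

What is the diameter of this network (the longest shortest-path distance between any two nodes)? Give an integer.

4

Eccentricity of each node (its greatest distance to any other): I:4, J:4, K:4, L:4, M:4, N:4, O:4, P:4, Q:4.
The maximum eccentricity is 4, realized for instance by the pair N–L via N – O – K – P – L. So the diameter is 4.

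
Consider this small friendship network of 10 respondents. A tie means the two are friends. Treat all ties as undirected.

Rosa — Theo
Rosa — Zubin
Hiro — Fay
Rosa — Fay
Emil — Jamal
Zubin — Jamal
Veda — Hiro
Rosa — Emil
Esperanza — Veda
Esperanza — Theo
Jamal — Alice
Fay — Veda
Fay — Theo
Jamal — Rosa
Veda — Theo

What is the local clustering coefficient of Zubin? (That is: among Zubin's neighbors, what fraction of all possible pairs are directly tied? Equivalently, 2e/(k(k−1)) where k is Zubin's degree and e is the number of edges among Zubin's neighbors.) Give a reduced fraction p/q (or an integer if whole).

1

Zubin's neighbors: Jamal and Rosa (k = 2).
Possible neighbor pairs: C(2,2) = 1. Edges among them: Jamal–Rosa → e = 1.
Clustering(Zubin) = 1/1.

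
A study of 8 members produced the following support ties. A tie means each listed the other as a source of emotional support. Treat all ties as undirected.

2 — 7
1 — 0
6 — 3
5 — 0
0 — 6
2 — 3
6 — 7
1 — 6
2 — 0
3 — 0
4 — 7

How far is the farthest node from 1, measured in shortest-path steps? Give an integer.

Distances from 1: 0:1, 2:2, 3:2, 4:3, 5:2, 6:1, 7:2.
The largest is 3 (to 4), so the eccentricity of 1 is 3.

3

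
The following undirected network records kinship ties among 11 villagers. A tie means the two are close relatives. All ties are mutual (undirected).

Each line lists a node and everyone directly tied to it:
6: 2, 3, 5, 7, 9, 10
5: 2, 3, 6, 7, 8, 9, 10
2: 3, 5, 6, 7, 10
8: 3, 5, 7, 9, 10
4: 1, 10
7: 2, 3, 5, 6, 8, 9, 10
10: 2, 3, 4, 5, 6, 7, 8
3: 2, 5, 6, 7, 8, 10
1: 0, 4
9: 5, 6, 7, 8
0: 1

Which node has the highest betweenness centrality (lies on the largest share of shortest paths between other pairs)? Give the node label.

10

Unnormalized betweenness of each node: 0:0, 1:9, 2:0, 3:9/20, 4:16, 5:61/30, 6:19/12, 7:61/30, 8:5/4, 9:1/5, 10:429/20.
10 has the largest value, 429/20, making it the main broker — the node through which the most shortest paths run.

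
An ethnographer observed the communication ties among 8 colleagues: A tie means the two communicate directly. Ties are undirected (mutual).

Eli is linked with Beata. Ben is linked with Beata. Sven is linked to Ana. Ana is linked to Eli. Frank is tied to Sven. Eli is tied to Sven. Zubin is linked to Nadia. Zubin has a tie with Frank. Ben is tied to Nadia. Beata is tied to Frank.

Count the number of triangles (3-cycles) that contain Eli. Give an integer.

Eli's neighbors: Ana, Beata, and Sven.
Neighbor pairs that are themselves tied: Eli–Ana–Sven. Each forms one triangle with Eli, for 1 in total.

1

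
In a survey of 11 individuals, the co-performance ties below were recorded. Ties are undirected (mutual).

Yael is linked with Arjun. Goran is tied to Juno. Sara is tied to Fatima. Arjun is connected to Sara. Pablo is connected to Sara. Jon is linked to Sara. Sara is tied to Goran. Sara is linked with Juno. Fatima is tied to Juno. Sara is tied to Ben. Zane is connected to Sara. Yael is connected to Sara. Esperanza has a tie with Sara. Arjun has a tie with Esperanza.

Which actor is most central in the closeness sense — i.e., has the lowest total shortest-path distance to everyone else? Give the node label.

Sara

Farness (sum of distances to all others) for each node — Arjun:17, Ben:19, Esperanza:18, Fatima:18, Goran:18, Jon:19, Juno:17, Pablo:19, Sara:10, Yael:18, Zane:19.
The smallest farness is 10, for Sara, so Sara has the highest closeness.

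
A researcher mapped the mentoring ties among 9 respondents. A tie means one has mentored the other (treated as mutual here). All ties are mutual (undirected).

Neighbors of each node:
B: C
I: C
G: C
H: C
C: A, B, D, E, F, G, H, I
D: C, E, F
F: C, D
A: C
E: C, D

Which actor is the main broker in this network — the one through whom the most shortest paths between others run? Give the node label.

C

Unnormalized betweenness of each node: A:0, B:0, C:51/2, D:1/2, E:0, F:0, G:0, H:0, I:0.
C has the largest value, 51/2, making it the main broker — the node through which the most shortest paths run.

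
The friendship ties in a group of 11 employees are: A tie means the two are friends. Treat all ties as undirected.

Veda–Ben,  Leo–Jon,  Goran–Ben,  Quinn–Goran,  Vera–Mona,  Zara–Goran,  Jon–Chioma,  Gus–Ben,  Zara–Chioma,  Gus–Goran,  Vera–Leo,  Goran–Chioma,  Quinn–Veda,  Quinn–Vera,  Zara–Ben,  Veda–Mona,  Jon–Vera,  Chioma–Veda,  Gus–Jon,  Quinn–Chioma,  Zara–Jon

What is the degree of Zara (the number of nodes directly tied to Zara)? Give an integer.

4

Zara is directly tied to Ben, Chioma, Goran, and Jon. That is 4 neighbors, so the degree of Zara is 4.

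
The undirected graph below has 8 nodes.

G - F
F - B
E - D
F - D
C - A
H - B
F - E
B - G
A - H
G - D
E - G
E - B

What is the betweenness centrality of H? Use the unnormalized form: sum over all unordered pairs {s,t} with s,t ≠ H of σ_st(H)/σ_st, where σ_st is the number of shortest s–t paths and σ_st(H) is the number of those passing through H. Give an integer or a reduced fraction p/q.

10

Pairs whose geodesics pass through H — C–F: 1; C–D: 3/3; C–B: 1; C–E: 1; C–G: 1; A–F: 1; A–D: 3/3; A–B: 1; A–E: 1; A–G: 1.
All other pairs contribute 0.
Summing the contributions gives betweenness(H) = 10.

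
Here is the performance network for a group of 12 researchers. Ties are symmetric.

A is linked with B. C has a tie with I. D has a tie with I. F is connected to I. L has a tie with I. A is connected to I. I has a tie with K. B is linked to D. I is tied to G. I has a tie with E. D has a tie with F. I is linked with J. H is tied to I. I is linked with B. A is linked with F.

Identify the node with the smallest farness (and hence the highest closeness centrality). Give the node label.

Farness (sum of distances to all others) for each node — A:19, B:19, C:21, D:19, E:21, F:19, G:21, H:21, I:11, J:21, K:21, L:21.
The smallest farness is 11, for I, so I has the highest closeness.

I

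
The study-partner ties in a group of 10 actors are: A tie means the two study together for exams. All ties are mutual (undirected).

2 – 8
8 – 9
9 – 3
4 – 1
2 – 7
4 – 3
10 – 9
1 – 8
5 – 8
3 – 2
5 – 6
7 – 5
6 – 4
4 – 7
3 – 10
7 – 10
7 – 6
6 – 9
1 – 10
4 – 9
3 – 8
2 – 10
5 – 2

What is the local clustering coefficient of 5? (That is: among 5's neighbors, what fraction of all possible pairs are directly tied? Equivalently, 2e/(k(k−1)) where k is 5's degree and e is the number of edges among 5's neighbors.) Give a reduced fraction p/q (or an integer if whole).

1/2

5's neighbors: 2, 6, 7, and 8 (k = 4).
Possible neighbor pairs: C(4,2) = 6. Edges among them: 2–7, 2–8, 6–7 → e = 3.
Clustering(5) = 3/6 = 1/2.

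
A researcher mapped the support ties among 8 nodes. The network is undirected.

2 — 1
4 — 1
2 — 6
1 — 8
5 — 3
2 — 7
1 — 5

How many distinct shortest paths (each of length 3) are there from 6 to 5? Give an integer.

1

The shortest distance is 3, and the only length-3 path is 6–2–1–5. So there is exactly 1 shortest path.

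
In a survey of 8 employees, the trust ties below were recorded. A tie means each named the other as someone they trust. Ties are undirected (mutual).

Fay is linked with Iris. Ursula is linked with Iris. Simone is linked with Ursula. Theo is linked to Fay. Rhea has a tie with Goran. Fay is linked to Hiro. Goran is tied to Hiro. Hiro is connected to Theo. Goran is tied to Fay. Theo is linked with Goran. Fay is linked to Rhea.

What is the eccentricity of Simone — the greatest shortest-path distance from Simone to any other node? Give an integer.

4

Distances from Simone: Fay:3, Goran:4, Hiro:4, Iris:2, Rhea:4, Theo:4, Ursula:1.
The largest is 4 (to Theo, Goran, Rhea, and Hiro), so the eccentricity of Simone is 4.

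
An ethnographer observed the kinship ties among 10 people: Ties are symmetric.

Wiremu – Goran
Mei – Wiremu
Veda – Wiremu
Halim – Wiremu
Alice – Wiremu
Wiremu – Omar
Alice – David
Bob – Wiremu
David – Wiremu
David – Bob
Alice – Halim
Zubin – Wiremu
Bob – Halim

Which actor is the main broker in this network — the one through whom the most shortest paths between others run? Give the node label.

Unnormalized betweenness of each node: Alice:1/3, Bob:1/3, David:1/3, Goran:0, Halim:1/3, Mei:0, Omar:0, Veda:0, Wiremu:92/3, Zubin:0.
Wiremu has the largest value, 92/3, making it the main broker — the node through which the most shortest paths run.

Wiremu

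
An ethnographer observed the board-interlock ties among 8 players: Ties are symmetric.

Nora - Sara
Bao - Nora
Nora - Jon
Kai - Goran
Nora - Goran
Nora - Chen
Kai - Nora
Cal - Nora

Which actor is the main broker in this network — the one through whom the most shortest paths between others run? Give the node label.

Unnormalized betweenness of each node: Bao:0, Cal:0, Chen:0, Goran:0, Jon:0, Kai:0, Nora:20, Sara:0.
Nora has the largest value, 20, making it the main broker — the node through which the most shortest paths run.

Nora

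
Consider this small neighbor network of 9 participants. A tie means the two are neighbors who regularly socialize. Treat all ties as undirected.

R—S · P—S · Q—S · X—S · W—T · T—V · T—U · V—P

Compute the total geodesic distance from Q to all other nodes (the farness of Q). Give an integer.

24

Distances from Q: P:2, R:2, S:1, T:4, U:5, V:3, W:5, X:2.
Sum = 2 + 2 + 1 + 4 + 5 + 3 + 5 + 2 = 24.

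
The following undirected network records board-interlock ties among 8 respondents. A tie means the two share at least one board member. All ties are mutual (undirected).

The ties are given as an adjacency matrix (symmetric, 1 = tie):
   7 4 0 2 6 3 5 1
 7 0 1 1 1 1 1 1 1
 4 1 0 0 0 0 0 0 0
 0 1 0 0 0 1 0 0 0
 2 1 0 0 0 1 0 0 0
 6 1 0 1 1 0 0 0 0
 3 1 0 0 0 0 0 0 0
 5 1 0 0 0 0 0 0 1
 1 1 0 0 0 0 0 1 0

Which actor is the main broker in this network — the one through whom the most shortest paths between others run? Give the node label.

7

Unnormalized betweenness of each node: 0:0, 1:0, 2:0, 3:0, 4:0, 5:0, 6:1/2, 7:35/2.
7 has the largest value, 35/2, making it the main broker — the node through which the most shortest paths run.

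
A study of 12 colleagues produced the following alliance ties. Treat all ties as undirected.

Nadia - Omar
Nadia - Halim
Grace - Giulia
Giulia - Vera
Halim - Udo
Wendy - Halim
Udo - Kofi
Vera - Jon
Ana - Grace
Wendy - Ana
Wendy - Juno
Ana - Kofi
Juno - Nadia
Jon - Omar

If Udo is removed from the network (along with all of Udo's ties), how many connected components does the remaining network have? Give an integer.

Udo's neighbors (Halim and Kofi) remain reachable from one another through other ties, so the rest of the network stays in one piece.

1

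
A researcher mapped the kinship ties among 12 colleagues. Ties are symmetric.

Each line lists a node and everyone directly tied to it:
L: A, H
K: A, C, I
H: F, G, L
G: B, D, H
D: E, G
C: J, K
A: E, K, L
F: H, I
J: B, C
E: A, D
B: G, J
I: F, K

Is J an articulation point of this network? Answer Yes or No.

Even without J, every remaining node can still reach every other (the residual graph is connected), so J is not a cut vertex.

No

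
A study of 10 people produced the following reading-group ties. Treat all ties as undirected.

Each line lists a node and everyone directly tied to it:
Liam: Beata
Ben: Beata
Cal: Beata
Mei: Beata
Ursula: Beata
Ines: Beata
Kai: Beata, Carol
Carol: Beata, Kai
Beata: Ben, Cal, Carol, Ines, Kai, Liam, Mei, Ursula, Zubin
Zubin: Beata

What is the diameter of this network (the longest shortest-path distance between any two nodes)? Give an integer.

Eccentricity of each node (its greatest distance to any other): Beata:1, Ben:2, Cal:2, Carol:2, Ines:2, Kai:2, Liam:2, Mei:2, Ursula:2, Zubin:2.
The maximum eccentricity is 2, realized for instance by the pair Mei–Liam via Mei – Beata – Liam. So the diameter is 2.

2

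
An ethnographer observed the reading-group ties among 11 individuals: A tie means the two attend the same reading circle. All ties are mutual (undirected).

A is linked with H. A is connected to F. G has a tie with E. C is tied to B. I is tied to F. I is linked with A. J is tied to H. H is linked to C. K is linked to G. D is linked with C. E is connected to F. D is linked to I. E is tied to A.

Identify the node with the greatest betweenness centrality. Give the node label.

Unnormalized betweenness of each node: A:20, B:0, C:11, D:3, E:16, F:3, G:9, H:18, I:6, J:0, K:0.
A has the largest value, 20, making it the main broker — the node through which the most shortest paths run.

A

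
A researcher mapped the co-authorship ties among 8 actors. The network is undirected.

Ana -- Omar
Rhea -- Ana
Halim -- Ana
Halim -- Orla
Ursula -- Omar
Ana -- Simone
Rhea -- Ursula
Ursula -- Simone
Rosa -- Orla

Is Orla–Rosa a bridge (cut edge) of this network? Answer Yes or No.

Without the Orla–Rosa edge there is no alternate route between Orla and Rosa, so the network disconnects. It is a bridge.

Yes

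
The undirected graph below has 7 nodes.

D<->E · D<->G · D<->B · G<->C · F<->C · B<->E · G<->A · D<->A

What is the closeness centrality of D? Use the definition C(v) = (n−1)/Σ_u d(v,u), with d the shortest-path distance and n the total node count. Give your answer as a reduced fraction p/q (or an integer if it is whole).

Distances from D: A:1, B:1, C:2, E:1, F:3, G:1. Sum = 9.
n = 7, so closeness = 6/9 = 2/3.

2/3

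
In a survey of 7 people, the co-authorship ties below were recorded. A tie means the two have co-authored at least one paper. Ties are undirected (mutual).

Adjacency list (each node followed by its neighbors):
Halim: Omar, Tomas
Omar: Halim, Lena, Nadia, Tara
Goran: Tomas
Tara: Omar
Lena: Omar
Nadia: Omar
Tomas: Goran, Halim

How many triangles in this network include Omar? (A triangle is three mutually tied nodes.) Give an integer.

0

Omar's neighbors are Halim, Lena, Nadia, and Tara, but none of them are tied to each other, so no triangle contains Omar.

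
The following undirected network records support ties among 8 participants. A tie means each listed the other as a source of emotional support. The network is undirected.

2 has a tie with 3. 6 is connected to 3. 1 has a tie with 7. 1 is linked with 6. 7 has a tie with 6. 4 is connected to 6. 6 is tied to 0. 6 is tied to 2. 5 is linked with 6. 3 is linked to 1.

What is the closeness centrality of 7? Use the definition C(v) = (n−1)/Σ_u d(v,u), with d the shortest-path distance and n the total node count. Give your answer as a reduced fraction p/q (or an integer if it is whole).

7/12

Distances from 7: 0:2, 1:1, 2:2, 3:2, 4:2, 5:2, 6:1. Sum = 12.
n = 8, so closeness = 7/12.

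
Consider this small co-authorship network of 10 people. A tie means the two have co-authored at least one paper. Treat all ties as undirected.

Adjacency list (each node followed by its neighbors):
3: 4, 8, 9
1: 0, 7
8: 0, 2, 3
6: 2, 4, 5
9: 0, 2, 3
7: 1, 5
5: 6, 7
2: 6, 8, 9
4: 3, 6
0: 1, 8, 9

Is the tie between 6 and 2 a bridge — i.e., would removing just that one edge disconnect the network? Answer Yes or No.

No

Even without that edge, 6 still reaches 2 via 6 – 4 – 3 – 8 – 2, so the network stays connected. Not a bridge.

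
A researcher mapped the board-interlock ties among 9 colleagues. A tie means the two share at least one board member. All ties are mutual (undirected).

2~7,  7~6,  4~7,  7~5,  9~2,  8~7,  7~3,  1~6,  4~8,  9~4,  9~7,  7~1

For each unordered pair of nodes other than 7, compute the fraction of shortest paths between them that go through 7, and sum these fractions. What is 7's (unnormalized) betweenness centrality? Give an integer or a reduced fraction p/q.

Pairs whose geodesics pass through 7 — 8–2: 1; 8–9: 1/2; 8–1: 1; 8–3: 1; 8–5: 1; 8–6: 1; 2–1: 1; 2–4: 1/2; 2–3: 1; 2–5: 1; 2–6: 1; 9–1: 1; 9–3: 1; 9–5: 1 … (+10 more pairs).
All other pairs contribute 0.
Summing the contributions gives betweenness(7) = 23.

23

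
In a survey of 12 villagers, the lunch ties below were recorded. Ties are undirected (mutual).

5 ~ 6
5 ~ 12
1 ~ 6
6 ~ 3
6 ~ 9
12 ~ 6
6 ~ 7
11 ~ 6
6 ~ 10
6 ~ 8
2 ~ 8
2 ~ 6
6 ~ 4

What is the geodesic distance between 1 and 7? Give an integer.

One shortest route is 1 – 6 – 7, which uses 2 edges, and 1 and 7 are not directly tied, so nothing shorter exists. So d(1,7) = 2.

2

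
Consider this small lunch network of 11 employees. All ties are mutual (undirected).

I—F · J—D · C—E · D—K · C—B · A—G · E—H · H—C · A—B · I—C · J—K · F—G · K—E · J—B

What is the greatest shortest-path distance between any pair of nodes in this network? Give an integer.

5

Eccentricity of each node (its greatest distance to any other): A:3, B:3, C:3, D:5, E:4, F:5, G:4, H:4, I:4, J:4, K:4.
The maximum eccentricity is 5, realized for instance by the pair F–D via F – I – C – E – K – D. So the diameter is 5.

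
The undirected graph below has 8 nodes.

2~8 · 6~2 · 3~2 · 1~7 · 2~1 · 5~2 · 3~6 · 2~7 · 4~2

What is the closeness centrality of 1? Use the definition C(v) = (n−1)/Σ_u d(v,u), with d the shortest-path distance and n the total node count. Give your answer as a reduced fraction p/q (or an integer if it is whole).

7/12

Distances from 1: 2:1, 3:2, 4:2, 5:2, 6:2, 7:1, 8:2. Sum = 12.
n = 8, so closeness = 7/12.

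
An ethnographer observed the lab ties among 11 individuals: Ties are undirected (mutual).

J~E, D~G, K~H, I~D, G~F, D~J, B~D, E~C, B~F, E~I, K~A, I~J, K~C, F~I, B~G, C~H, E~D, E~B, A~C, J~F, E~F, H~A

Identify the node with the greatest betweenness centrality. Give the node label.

E

Unnormalized betweenness of each node: A:0, B:28/15, C:21, D:10/3, E:373/15, F:10/3, G:1/5, H:0, I:1/5, J:1/5, K:0.
E has the largest value, 373/15, making it the main broker — the node through which the most shortest paths run.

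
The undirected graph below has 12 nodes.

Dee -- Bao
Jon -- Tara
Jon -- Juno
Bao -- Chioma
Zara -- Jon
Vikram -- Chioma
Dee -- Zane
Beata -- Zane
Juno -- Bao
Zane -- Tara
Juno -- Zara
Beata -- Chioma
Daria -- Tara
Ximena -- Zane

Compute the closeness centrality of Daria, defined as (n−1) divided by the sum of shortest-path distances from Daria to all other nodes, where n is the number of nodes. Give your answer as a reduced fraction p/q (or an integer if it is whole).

Distances from Daria: Bao:4, Beata:3, Chioma:4, Dee:3, Jon:2, Juno:3, Tara:1, Vikram:5, Ximena:3, Zane:2, Zara:3. Sum = 33.
n = 12, so closeness = 11/33 = 1/3.

1/3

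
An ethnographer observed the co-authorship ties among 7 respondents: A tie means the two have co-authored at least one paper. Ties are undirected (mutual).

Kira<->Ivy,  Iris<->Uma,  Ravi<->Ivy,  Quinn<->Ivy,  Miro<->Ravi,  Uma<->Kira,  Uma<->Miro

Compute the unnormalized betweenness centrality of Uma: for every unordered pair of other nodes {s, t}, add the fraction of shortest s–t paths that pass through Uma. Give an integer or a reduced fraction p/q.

Pairs whose geodesics pass through Uma — Ravi–Iris: 1; Ivy–Iris: 1; Iris–Kira: 1; Iris–Miro: 1; Iris–Quinn: 1; Kira–Miro: 1.
All other pairs contribute 0.
Summing the contributions gives betweenness(Uma) = 6.

6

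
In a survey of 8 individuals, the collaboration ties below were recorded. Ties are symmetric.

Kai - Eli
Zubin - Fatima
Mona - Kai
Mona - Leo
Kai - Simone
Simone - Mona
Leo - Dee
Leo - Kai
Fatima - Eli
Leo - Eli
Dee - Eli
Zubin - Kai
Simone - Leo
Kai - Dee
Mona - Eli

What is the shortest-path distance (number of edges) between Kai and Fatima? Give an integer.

2

One shortest route is Kai – Eli – Fatima, which uses 2 edges, and Kai and Fatima are not directly tied, so nothing shorter exists. So d(Kai,Fatima) = 2.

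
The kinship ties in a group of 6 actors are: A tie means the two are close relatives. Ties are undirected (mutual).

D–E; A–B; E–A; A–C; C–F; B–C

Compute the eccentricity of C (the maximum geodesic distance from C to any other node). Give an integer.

Distances from C: A:1, B:1, D:3, E:2, F:1.
The largest is 3 (to D), so the eccentricity of C is 3.

3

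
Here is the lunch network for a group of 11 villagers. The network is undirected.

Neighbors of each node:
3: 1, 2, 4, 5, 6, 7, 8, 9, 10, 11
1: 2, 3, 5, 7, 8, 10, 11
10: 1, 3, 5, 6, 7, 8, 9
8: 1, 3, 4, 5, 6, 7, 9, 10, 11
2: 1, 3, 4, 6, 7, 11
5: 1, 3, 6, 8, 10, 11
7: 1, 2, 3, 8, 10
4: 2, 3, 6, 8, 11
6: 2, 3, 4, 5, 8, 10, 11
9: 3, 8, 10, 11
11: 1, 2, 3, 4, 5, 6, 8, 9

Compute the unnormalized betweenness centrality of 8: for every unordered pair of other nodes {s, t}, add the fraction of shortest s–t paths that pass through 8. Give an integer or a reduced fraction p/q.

11/3

Pairs whose geodesics pass through 8 — 5–7: 1/4; 5–9: 1/4; 5–4: 1/4; 10–11: 1/6; 10–4: 1/3; 1–9: 1/4; 1–6: 1/6; 1–4: 1/4; 11–7: 1/4; 7–9: 1/3; 7–6: 1/4; 7–4: 1/3; 9–6: 1/4; 9–4: 1/3.
All other pairs contribute 0.
Summing the contributions gives betweenness(8) = 11/3.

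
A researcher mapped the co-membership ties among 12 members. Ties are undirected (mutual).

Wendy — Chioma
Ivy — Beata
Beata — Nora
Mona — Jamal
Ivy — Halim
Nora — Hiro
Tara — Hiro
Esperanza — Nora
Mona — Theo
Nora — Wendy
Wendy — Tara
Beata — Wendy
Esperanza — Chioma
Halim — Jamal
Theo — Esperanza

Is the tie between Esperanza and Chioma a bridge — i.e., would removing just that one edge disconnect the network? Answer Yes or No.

Even without that edge, Esperanza still reaches Chioma via Esperanza – Nora – Wendy – Chioma, so the network stays connected. Not a bridge.

No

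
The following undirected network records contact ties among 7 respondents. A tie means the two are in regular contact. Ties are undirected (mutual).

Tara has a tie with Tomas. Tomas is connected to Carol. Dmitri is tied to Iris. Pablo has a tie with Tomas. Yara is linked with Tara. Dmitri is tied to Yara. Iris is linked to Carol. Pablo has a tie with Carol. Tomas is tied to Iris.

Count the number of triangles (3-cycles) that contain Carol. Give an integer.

Carol's neighbors: Iris, Pablo, and Tomas.
Neighbor pairs that are themselves tied: Carol–Iris–Tomas; Carol–Pablo–Tomas. Each forms one triangle with Carol, for 2 in total.

2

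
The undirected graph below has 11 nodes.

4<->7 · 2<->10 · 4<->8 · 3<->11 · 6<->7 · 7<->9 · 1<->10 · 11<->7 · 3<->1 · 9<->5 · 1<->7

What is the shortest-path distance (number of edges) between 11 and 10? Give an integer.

3

One shortest route is 11 – 3 – 1 – 10, which uses 3 edges, and at distance 2 from 11 we only reach {1, 4, 6, 9}, which does not include 10. So d(11,10) = 3.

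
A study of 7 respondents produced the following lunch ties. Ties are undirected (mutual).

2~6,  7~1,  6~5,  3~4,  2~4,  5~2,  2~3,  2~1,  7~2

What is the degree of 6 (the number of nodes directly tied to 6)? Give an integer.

6 is directly tied to 2 and 5. That is 2 neighbors, so the degree of 6 is 2.

2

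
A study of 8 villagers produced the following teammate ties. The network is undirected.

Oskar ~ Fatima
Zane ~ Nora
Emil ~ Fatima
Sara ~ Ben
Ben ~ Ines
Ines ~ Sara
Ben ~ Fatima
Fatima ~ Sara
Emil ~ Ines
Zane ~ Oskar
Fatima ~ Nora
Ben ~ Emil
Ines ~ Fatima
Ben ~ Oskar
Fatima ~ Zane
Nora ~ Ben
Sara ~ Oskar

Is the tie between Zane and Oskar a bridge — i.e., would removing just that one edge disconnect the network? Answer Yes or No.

Even without that edge, Zane still reaches Oskar via Zane – Fatima – Oskar, so the network stays connected. Not a bridge.

No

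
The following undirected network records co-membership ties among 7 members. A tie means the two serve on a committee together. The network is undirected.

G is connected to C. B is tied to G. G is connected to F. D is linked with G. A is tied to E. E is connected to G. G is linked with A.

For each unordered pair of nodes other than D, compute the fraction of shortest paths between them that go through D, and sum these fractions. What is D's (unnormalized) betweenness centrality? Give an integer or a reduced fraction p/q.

0

No shortest path between any pair of other nodes passes through D.
Summing the contributions gives betweenness(D) = 0.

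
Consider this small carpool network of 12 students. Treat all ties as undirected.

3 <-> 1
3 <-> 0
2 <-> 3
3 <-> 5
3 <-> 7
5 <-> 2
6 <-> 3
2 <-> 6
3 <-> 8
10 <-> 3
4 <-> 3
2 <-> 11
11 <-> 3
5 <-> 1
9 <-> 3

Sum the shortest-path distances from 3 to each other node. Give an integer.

11

Distances from 3: 0:1, 1:1, 2:1, 4:1, 5:1, 6:1, 7:1, 8:1, 9:1, 10:1, 11:1.
Sum = 1 + 1 + 1 + 1 + 1 + 1 + 1 + 1 + 1 + 1 + 1 = 11.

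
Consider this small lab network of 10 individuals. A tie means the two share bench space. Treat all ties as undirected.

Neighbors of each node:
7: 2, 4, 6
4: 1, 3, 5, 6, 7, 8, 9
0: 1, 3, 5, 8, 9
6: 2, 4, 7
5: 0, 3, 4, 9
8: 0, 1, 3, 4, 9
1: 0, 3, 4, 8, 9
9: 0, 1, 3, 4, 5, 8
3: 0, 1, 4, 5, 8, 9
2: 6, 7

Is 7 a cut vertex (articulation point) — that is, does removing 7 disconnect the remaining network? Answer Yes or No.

Even without 7, every remaining node can still reach every other (the residual graph is connected), so 7 is not a cut vertex.

No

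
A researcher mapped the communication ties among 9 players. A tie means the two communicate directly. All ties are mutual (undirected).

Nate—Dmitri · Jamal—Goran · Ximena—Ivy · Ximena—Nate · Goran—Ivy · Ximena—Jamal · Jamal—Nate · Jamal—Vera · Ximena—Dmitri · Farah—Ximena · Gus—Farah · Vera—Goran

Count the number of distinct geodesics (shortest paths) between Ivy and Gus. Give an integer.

1

The shortest distance is 3, and the only length-3 path is Ivy–Ximena–Farah–Gus. So there is exactly 1 shortest path.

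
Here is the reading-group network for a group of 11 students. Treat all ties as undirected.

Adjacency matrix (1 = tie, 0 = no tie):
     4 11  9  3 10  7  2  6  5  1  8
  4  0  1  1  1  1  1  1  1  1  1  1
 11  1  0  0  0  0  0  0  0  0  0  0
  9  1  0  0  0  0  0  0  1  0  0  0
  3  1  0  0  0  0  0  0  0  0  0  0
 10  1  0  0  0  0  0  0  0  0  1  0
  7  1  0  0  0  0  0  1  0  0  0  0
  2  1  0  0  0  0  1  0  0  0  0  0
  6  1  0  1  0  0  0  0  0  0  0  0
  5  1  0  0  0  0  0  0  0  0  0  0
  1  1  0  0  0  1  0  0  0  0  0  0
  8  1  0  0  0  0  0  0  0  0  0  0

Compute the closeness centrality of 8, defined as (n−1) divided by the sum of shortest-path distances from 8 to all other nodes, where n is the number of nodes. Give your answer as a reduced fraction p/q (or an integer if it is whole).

Distances from 8: 1:2, 2:2, 3:2, 4:1, 5:2, 6:2, 7:2, 9:2, 10:2, 11:2. Sum = 19.
n = 11, so closeness = 10/19.

10/19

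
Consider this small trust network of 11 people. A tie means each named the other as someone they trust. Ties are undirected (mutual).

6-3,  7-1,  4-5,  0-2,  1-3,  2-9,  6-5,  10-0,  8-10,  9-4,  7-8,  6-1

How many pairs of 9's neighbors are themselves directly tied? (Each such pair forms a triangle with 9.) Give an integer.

0

9's neighbors are 2 and 4, but none of them are tied to each other, so no triangle contains 9.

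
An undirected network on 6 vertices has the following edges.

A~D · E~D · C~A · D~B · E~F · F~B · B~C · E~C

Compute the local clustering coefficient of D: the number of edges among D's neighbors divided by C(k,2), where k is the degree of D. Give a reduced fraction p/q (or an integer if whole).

0

D's neighbors: A, B, and E (k = 3).
Possible neighbor pairs: C(3,2) = 3. Edges among them: none → e = 0.
Clustering(D) = 0/3 = 0.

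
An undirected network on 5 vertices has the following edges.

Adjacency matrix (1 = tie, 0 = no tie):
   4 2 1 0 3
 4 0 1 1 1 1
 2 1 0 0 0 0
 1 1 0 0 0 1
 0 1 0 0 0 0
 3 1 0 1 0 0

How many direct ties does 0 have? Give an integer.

0 is directly tied to 4. That is 1 neighbor, so the degree of 0 is 1.

1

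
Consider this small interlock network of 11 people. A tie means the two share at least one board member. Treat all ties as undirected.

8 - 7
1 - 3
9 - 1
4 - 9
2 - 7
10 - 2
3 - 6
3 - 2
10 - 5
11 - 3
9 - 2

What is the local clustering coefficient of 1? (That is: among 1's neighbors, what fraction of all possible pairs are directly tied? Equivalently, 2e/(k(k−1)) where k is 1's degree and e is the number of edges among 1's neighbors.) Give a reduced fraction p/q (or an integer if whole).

0

1's neighbors: 3 and 9 (k = 2).
Possible neighbor pairs: C(2,2) = 1. Edges among them: none → e = 0.
Clustering(1) = 0/1.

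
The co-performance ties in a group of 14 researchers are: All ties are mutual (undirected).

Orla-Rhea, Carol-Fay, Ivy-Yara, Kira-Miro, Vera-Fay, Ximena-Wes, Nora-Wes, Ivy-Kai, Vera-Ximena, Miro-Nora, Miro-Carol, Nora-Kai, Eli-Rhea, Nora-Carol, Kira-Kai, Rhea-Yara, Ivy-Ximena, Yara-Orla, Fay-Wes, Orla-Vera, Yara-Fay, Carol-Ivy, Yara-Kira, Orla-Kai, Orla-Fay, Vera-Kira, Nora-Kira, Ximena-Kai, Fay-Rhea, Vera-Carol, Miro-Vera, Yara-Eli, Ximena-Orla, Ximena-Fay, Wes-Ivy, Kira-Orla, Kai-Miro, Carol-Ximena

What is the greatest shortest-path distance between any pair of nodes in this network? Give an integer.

3

Eccentricity of each node (its greatest distance to any other): Carol:3, Eli:3, Fay:2, Ivy:2, Kai:3, Kira:2, Miro:3, Nora:3, Orla:2, Rhea:3, Vera:3, Wes:3, Ximena:3, Yara:2.
The maximum eccentricity is 3, realized for instance by the pair Eli–Nora via Eli – Yara – Kira – Nora. So the diameter is 3.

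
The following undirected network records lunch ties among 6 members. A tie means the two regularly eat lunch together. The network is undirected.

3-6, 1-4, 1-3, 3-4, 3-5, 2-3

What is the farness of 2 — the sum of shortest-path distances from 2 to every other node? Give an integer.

Distances from 2: 1:2, 3:1, 4:2, 5:2, 6:2.
Sum = 2 + 1 + 2 + 2 + 2 = 9.

9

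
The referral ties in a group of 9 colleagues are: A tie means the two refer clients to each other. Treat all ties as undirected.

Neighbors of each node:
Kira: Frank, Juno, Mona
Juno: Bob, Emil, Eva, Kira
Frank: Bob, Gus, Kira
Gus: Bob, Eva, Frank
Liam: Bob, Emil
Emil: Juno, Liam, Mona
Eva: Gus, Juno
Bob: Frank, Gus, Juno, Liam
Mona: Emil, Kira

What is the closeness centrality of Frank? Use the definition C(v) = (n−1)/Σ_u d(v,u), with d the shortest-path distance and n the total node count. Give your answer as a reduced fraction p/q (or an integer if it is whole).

Distances from Frank: Bob:1, Emil:3, Eva:2, Gus:1, Juno:2, Kira:1, Liam:2, Mona:2. Sum = 14.
n = 9, so closeness = 8/14 = 4/7.

4/7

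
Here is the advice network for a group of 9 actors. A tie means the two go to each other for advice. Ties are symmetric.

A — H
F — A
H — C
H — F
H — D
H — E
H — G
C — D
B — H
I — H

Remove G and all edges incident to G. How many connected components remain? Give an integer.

G's neighbors (H) remain reachable from one another through other ties, so the rest of the network stays in one piece.

1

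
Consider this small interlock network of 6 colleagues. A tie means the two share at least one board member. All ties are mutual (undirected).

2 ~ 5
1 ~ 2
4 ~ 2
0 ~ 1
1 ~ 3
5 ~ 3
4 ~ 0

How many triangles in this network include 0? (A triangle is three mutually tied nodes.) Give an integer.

0

0's neighbors are 1 and 4, but none of them are tied to each other, so no triangle contains 0.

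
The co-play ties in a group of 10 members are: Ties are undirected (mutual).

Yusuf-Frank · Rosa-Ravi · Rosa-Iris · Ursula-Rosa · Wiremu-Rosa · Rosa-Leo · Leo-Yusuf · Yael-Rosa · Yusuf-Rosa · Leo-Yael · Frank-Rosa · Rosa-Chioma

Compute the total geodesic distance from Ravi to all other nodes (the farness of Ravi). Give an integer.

Distances from Ravi: Chioma:2, Frank:2, Iris:2, Leo:2, Rosa:1, Ursula:2, Wiremu:2, Yael:2, Yusuf:2.
Sum = 2 + 2 + 2 + 2 + 1 + 2 + 2 + 2 + 2 = 17.

17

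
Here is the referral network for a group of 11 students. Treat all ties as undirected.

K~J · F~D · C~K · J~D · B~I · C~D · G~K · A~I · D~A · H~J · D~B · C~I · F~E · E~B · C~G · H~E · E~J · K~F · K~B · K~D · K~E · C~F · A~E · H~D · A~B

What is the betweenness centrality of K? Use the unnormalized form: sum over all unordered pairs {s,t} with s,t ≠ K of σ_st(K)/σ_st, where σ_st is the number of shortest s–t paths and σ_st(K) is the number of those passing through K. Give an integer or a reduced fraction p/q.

Pairs whose geodesics pass through K — B–G: 1; B–F: 1/3; B–C: 1/3; B–J: 1/3; G–F: 1/2; G–A: 3/5; G–E: 1; G–J: 1; G–H: 3/4; G–D: 1/2; F–J: 1/3; E–C: 1/2; E–D: 1/6; C–J: 1/2 … (+1 more pairs).
All other pairs contribute 0.
Summing the contributions gives betweenness(K) = 1139/140.

1139/140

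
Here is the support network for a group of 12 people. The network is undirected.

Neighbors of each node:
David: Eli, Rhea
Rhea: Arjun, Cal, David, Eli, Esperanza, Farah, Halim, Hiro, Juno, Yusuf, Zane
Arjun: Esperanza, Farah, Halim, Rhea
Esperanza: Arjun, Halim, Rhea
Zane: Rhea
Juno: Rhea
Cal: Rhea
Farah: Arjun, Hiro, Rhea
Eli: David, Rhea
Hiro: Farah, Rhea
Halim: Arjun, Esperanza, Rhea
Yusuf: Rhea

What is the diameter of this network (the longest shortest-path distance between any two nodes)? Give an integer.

Eccentricity of each node (its greatest distance to any other): Arjun:2, Cal:2, David:2, Eli:2, Esperanza:2, Farah:2, Halim:2, Hiro:2, Juno:2, Rhea:1, Yusuf:2, Zane:2.
The maximum eccentricity is 2, realized for instance by the pair David–Yusuf via David – Rhea – Yusuf. So the diameter is 2.

2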